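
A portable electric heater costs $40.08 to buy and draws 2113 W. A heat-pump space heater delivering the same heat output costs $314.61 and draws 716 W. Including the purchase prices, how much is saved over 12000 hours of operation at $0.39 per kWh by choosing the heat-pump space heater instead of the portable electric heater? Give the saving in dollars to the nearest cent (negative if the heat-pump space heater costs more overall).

$6263.43

portable electric heater: $40.08 + (2113/1000) kW × 12000 h × $0.39 = $40.08 + $9888.84 = $9928.92
heat-pump space heater: $314.61 + (716/1000) kW × 12000 h × $0.39 = $314.61 + $3350.88 = $3665.49
Saving = $9928.92 − $3665.49 = $6263.43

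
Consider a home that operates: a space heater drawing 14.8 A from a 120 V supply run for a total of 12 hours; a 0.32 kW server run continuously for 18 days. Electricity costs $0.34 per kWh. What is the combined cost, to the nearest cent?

space heater: Power = 14.8 A × 120 V = 1776 W = 1.776 kW
space heater: 1.776 kW × 12 h = 21.312 kWh
server: Runtime = 24 h × 18 = 432 h
server: 0.32 kW × 432 h = 138.24 kWh
Total energy = 159.552 kWh
Cost = 159.552 × $0.34 = $54.25

$54.25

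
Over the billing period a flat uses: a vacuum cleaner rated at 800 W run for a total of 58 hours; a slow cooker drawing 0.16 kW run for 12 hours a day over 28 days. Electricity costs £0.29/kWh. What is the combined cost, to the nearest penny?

vacuum cleaner: 0.8 kW × 58 h = 46.4 kWh
slow cooker: Runtime = 12 h/day × 28 days = 336 h
slow cooker: 0.16 kW × 336 h = 53.76 kWh
Total energy = 100.16 kWh
Cost = 100.16 × £0.29 = £29.05

£29.05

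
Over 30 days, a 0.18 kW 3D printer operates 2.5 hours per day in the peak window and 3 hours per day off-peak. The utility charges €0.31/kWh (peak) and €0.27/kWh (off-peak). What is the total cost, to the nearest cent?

€8.56

Peak energy = 0.18 kW × 2.5 h × 30 = 13.5 kWh
Off-peak energy = 0.18 kW × 3 h × 30 = 16.2 kWh
Cost = 13.5 × €0.31 + 16.2 × €0.27 = €4.185 + €4.374 = €8.56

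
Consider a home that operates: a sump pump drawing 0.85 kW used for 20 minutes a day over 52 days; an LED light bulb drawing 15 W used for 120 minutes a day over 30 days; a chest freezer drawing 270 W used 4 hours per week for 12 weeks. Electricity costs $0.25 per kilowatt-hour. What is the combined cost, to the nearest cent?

$7.15

sump pump: Runtime = 20 min × 52 = 1040 min = 17.333333… h
sump pump: 0.85 kW × 17.333333… h = 14.733333… kWh
LED light bulb: Runtime = 120 min × 30 = 3600 min = 60 h
LED light bulb: 0.015 kW × 60 h = 0.9 kWh
chest freezer: Runtime = 4 h/week × 12 weeks = 48 h
chest freezer: 0.27 kW × 48 h = 12.96 kWh
Total energy = 28.593333… kWh
Cost = 28.593333… × $0.25 = $7.15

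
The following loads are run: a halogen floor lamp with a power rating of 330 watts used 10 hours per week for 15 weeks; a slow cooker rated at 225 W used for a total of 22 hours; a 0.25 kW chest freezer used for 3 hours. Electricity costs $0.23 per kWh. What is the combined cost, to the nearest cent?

$12.70

halogen floor lamp: Runtime = 10 h/week × 15 weeks = 150 h
halogen floor lamp: 0.33 kW × 150 h = 49.5 kWh
slow cooker: 0.225 kW × 22 h = 4.95 kWh
chest freezer: 0.25 kW × 3 h = 0.75 kWh
Total energy = 55.2 kWh
Cost = 55.2 × $0.23 = $12.70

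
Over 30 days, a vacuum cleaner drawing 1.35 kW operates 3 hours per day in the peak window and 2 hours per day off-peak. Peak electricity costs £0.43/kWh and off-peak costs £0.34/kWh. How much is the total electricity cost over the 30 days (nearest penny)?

£79.79

Peak energy = 1.35 kW × 3 h × 30 = 121.5 kWh
Off-peak energy = 1.35 kW × 2 h × 30 = 81 kWh
Cost = 121.5 × £0.43 + 81 × £0.34 = £52.245 + £27.54 = £79.79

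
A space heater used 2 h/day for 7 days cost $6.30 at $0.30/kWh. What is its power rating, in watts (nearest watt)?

1500 W

Energy = $6.30 ÷ $0.30/kWh = 21 kWh
Runtime = 2 h/day × 7 days = 14 h
Power = 21 kWh ÷ 14 h = 1.5 kW = 1500 W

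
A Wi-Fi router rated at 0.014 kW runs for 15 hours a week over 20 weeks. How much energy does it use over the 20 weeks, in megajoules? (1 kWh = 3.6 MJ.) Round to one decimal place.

15.1 MJ

Runtime = 15 h/week × 20 weeks = 300 h
Energy = 0.014 kW × 300 h = 4.2 kWh
= 4.2 × 3.6 MJ = 15.1 MJ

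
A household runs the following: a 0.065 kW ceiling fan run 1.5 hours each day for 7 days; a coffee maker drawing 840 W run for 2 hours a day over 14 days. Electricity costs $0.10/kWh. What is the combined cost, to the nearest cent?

ceiling fan: Runtime = 1.5 h/day × 7 days = 10.5 h
ceiling fan: 0.065 kW × 10.5 h = 0.6825 kWh
coffee maker: Runtime = 2 h/day × 14 days = 28 h
coffee maker: 0.84 kW × 28 h = 23.52 kWh
Total energy = 24.2025 kWh
Cost = 24.2025 × $0.10 = $2.42

$2.42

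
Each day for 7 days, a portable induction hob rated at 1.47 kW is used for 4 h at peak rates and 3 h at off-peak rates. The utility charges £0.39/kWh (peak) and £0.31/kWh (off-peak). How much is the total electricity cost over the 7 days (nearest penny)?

Peak energy = 1.47 kW × 4 h × 7 = 41.16 kWh
Off-peak energy = 1.47 kW × 3 h × 7 = 30.87 kWh
Cost = 41.16 × £0.39 + 30.87 × £0.31 = £16.0524 + £9.5697 = £25.62

£25.62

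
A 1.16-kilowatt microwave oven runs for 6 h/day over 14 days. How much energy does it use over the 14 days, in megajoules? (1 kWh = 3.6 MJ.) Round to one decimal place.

350.8 MJ

Runtime = 6 h/day × 14 days = 84 h
Energy = 1.16 kW × 84 h = 97.44 kWh
= 97.44 × 3.6 MJ = 350.8 MJ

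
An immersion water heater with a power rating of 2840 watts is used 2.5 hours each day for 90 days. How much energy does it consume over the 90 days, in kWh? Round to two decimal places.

639.00 kWh

Runtime = 2.5 h/day × 90 days = 225 h
Energy = 2.84 kW × 225 h = 639 kWh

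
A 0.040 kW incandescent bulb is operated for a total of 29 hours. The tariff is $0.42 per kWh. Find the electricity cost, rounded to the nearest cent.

Energy = 0.04 kW × 29 h = 1.16 kWh
Cost = 1.16 kWh × $0.42/kWh = $0.49

$0.49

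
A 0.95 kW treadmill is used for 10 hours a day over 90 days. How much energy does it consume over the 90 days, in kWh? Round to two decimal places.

855.00 kWh

Runtime = 10 h/day × 90 days = 900 h
Energy = 0.95 kW × 900 h = 855 kWh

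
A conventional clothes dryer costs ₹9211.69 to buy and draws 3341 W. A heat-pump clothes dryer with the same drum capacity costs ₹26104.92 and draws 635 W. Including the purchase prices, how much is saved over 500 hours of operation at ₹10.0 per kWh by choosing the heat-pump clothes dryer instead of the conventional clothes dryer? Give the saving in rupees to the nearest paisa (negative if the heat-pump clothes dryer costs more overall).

-₹3363.23

conventional clothes dryer: ₹9211.69 + (3341/1000) kW × 500 h × ₹10.0 = ₹9211.69 + ₹16705 = ₹25916.69
heat-pump clothes dryer: ₹26104.92 + (635/1000) kW × 500 h × ₹10.0 = ₹26104.92 + ₹3175 = ₹29279.92
Saving = ₹25916.69 − ₹29279.92 = −₹3363.23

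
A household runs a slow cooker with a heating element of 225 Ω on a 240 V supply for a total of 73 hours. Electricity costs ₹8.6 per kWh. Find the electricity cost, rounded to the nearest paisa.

₹160.72

Power = V²/R = 240²/225 = 256 W = 0.256 kW
Energy = 0.256 kW × 73 h = 18.688 kWh
Cost = 18.688 kWh × ₹8.6/kWh = ₹160.72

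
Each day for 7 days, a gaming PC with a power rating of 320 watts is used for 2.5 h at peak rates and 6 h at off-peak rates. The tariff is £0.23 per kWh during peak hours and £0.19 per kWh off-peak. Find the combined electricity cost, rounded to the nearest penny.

£3.84

Peak energy = 0.32 kW × 2.5 h × 7 = 5.6 kWh
Off-peak energy = 0.32 kW × 6 h × 7 = 13.44 kWh
Cost = 5.6 × £0.23 + 13.44 × £0.19 = £1.288 + £2.5536 = £3.84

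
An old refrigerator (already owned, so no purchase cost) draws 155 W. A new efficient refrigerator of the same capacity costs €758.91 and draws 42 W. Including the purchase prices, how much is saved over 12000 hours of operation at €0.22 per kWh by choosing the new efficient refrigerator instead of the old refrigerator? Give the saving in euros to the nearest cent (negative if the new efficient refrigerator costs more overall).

-€460.59

old refrigerator: €0.00 + (155/1000) kW × 12000 h × €0.22 = €0.00 + €409.2 = €409.2
new efficient refrigerator: €758.91 + (42/1000) kW × 12000 h × €0.22 = €758.91 + €110.88 = €869.79
Saving = €409.2 − €869.79 = −€460.59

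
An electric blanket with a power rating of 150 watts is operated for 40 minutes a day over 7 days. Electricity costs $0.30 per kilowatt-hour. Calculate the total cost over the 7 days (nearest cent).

$0.21

Runtime = 40 min × 7 = 280 min = 4.666666… h
Energy = 0.15 kW × 4.666666… h = 0.7 kWh
Cost = 0.7 kWh × $0.30/kWh = $0.21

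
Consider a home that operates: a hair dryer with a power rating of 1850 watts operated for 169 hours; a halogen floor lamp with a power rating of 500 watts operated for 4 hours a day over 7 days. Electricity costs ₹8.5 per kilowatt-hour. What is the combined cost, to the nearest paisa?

hair dryer: 1.85 kW × 169 h = 312.65 kWh
halogen floor lamp: Runtime = 4 h/day × 7 days = 28 h
halogen floor lamp: 0.5 kW × 28 h = 14 kWh
Total energy = 326.65 kWh
Cost = 326.65 × ₹8.5 = ₹2776.53

₹2776.53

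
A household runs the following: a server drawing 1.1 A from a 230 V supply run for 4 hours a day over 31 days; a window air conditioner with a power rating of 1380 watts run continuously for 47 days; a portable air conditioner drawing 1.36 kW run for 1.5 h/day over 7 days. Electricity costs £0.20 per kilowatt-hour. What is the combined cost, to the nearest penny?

£320.46

server: Power = 1.1 A × 230 V = 253 W = 0.253 kW
server: Runtime = 4 h/day × 31 days = 124 h
server: 0.253 kW × 124 h = 31.372 kWh
window air conditioner: Runtime = 24 h × 47 = 1128 h
window air conditioner: 1.38 kW × 1128 h = 1556.64 kWh
portable air conditioner: Runtime = 1.5 h/day × 7 days = 10.5 h
portable air conditioner: 1.36 kW × 10.5 h = 14.28 kWh
Total energy = 1602.292 kWh
Cost = 1602.292 × £0.20 = £320.46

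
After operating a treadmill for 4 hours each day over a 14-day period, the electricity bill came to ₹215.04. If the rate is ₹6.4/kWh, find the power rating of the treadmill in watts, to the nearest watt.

600 W

Energy = ₹215.04 ÷ ₹6.4/kWh = 33.6 kWh
Runtime = 4 h/day × 14 days = 56 h
Power = 33.6 kWh ÷ 56 h = 0.6 kW = 600 W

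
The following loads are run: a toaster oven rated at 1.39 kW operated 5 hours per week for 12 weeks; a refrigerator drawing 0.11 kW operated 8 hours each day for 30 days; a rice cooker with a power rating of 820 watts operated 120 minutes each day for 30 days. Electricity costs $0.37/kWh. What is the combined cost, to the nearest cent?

$58.83

toaster oven: Runtime = 5 h/week × 12 weeks = 60 h
toaster oven: 1.39 kW × 60 h = 83.4 kWh
refrigerator: Runtime = 8 h/day × 30 days = 240 h
refrigerator: 0.11 kW × 240 h = 26.4 kWh
rice cooker: Runtime = 120 min × 30 = 3600 min = 60 h
rice cooker: 0.82 kW × 60 h = 49.2 kWh
Total energy = 159 kWh
Cost = 159 × $0.37 = $58.83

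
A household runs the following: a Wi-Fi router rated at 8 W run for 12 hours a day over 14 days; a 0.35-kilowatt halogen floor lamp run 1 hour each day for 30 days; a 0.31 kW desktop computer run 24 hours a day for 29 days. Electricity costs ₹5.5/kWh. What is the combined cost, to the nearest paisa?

₹1251.82

Wi-Fi router: Runtime = 12 h/day × 14 days = 168 h
Wi-Fi router: 0.008 kW × 168 h = 1.344 kWh
halogen floor lamp: Runtime = 1 h/day × 30 days = 30 h
halogen floor lamp: 0.35 kW × 30 h = 10.5 kWh
desktop computer: Runtime = 24 h × 29 = 696 h
desktop computer: 0.31 kW × 696 h = 215.76 kWh
Total energy = 227.604 kWh
Cost = 227.604 × ₹5.5 = ₹1251.82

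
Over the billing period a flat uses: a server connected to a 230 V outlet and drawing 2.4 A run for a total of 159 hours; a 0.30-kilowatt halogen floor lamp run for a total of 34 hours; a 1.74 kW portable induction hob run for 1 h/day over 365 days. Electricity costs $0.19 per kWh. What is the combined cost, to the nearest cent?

server: Power = 2.4 A × 230 V = 552 W = 0.552 kW
server: 0.552 kW × 159 h = 87.768 kWh
halogen floor lamp: 0.3 kW × 34 h = 10.2 kWh
portable induction hob: Runtime = 1 h/day × 365 days = 365 h
portable induction hob: 1.74 kW × 365 h = 635.1 kWh
Total energy = 733.068 kWh
Cost = 733.068 × $0.19 = $139.28

$139.28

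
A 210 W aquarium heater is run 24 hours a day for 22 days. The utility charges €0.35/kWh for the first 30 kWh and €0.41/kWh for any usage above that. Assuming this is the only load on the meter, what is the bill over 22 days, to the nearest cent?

Runtime = 24 h × 22 = 528 h
Energy = 0.21 kW × 528 h = 110.88 kWh
Tier 1 (0–30 kWh): 30 × €0.35 = €10.5
Above 30 kWh: 80.88 × €0.41 = €33.1608
Bill = €43.66

€43.66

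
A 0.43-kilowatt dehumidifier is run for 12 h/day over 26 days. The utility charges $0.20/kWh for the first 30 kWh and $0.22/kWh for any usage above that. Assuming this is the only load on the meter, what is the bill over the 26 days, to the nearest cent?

$28.92

Runtime = 12 h/day × 26 days = 312 h
Energy = 0.43 kW × 312 h = 134.16 kWh
Tier 1 (0–30 kWh): 30 × $0.20 = $6
Above 30 kWh: 104.16 × $0.22 = $22.9152
Bill = $28.92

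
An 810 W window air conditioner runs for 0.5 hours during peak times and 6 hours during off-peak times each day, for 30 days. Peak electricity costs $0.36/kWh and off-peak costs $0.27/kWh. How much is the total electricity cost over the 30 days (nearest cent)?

Peak energy = 0.81 kW × 0.5 h × 30 = 12.15 kWh
Off-peak energy = 0.81 kW × 6 h × 30 = 145.8 kWh
Cost = 12.15 × $0.36 + 145.8 × $0.27 = $4.374 + $39.366 = $43.74

$43.74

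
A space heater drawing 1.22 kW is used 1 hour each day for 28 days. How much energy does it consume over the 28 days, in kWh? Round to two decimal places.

Runtime = 1 h/day × 28 days = 28 h
Energy = 1.22 kW × 28 h = 34.16 kWh

34.16 kWh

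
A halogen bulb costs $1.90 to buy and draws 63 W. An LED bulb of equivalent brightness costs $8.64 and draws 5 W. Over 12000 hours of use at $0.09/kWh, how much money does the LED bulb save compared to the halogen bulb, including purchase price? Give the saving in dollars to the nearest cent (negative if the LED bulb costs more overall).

$55.90

halogen bulb: $1.90 + (63/1000) kW × 12000 h × $0.09 = $1.90 + $68.04 = $69.94
LED bulb: $8.64 + (5/1000) kW × 12000 h × $0.09 = $8.64 + $5.4 = $14.04
Saving = $69.94 − $14.04 = $55.9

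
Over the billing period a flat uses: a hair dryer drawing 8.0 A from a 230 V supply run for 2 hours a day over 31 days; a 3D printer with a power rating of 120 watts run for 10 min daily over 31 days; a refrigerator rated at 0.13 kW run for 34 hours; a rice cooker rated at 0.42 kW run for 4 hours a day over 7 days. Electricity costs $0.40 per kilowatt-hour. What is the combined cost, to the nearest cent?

$52.35

hair dryer: Power = 8.0 A × 230 V = 1840 W = 1.84 kW
hair dryer: Runtime = 2 h/day × 31 days = 62 h
hair dryer: 1.84 kW × 62 h = 114.08 kWh
3D printer: Runtime = 10 min × 31 = 310 min = 5.166666… h
3D printer: 0.12 kW × 5.166666… h = 0.62 kWh
refrigerator: 0.13 kW × 34 h = 4.42 kWh
rice cooker: Runtime = 4 h/day × 7 days = 28 h
rice cooker: 0.42 kW × 28 h = 11.76 kWh
Total energy = 130.88 kWh
Cost = 130.88 × $0.40 = $52.35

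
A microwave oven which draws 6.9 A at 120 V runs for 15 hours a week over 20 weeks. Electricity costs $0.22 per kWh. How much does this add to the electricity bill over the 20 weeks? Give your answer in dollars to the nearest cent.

$54.65

Power = 6.9 A × 120 V = 828 W = 0.828 kW
Runtime = 15 h/week × 20 weeks = 300 h
Energy = 0.828 kW × 300 h = 248.4 kWh
Cost = 248.4 kWh × $0.22/kWh = $54.65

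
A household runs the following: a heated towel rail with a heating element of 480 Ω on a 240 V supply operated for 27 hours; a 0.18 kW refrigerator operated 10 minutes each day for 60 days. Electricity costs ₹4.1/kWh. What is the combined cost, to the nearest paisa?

₹20.66

heated towel rail: Power = V²/R = 240²/480 = 120 W = 0.12 kW
heated towel rail: 0.12 kW × 27 h = 3.24 kWh
refrigerator: Runtime = 10 min × 60 = 600 min = 10 h
refrigerator: 0.18 kW × 10 h = 1.8 kWh
Total energy = 5.04 kWh
Cost = 5.04 × ₹4.1 = ₹20.66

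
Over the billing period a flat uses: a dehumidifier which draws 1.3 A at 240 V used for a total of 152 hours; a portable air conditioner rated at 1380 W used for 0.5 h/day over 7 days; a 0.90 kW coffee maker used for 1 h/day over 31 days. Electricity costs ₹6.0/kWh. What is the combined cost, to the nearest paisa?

₹480.92

dehumidifier: Power = 1.3 A × 240 V = 312 W = 0.312 kW
dehumidifier: 0.312 kW × 152 h = 47.424 kWh
portable air conditioner: Runtime = 0.5 h/day × 7 days = 3.5 h
portable air conditioner: 1.38 kW × 3.5 h = 4.83 kWh
coffee maker: Runtime = 1 h/day × 31 days = 31 h
coffee maker: 0.9 kW × 31 h = 27.9 kWh
Total energy = 80.154 kWh
Cost = 80.154 × ₹6.0 = ₹480.92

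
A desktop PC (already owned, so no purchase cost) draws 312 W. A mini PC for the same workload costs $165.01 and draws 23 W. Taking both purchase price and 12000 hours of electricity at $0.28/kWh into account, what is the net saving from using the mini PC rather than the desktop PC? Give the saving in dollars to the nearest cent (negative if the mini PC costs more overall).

$806.03

desktop PC: $0.00 + (312/1000) kW × 12000 h × $0.28 = $0.00 + $1048.32 = $1048.32
mini PC: $165.01 + (23/1000) kW × 12000 h × $0.28 = $165.01 + $77.28 = $242.29
Saving = $1048.32 − $242.29 = $806.03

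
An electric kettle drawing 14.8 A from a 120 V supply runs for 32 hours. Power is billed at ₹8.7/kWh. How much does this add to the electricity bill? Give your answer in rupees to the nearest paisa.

Power = 14.8 A × 120 V = 1776 W = 1.776 kW
Energy = 1.776 kW × 32 h = 56.832 kWh
Cost = 56.832 kWh × ₹8.7/kWh = ₹494.44

₹494.44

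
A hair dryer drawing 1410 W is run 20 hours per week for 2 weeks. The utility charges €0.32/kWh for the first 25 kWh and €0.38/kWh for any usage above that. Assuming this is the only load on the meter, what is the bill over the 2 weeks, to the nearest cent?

€19.93

Runtime = 20 h/week × 2 weeks = 40 h
Energy = 1.41 kW × 40 h = 56.4 kWh
Tier 1 (0–25 kWh): 25 × €0.32 = €8
Above 25 kWh: 31.4 × €0.38 = €11.932
Bill = €19.93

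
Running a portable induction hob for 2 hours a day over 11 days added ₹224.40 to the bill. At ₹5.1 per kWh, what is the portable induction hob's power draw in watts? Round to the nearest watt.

2000 W

Energy = ₹224.40 ÷ ₹5.1/kWh = 44 kWh
Runtime = 2 h/day × 11 days = 22 h
Power = 44 kWh ÷ 22 h = 2 kW = 2000 W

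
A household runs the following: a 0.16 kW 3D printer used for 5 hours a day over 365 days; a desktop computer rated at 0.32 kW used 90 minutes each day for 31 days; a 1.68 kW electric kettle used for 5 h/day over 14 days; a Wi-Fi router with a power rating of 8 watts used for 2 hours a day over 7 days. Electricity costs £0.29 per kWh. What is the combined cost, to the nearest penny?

£123.13

3D printer: Runtime = 5 h/day × 365 days = 1825 h
3D printer: 0.16 kW × 1825 h = 292 kWh
desktop computer: Runtime = 90 min × 31 = 2790 min = 46.5 h
desktop computer: 0.32 kW × 46.5 h = 14.88 kWh
electric kettle: Runtime = 5 h/day × 14 days = 70 h
electric kettle: 1.68 kW × 70 h = 117.6 kWh
Wi-Fi router: Runtime = 2 h/day × 7 days = 14 h
Wi-Fi router: 0.008 kW × 14 h = 0.112 kWh
Total energy = 424.592 kWh
Cost = 424.592 × £0.29 = £123.13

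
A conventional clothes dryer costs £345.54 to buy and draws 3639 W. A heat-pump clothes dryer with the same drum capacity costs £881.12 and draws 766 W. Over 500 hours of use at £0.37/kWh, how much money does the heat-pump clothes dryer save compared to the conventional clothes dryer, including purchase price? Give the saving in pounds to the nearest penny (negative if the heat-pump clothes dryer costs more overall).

conventional clothes dryer: £345.54 + (3639/1000) kW × 500 h × £0.37 = £345.54 + £673.215 = £1018.755
heat-pump clothes dryer: £881.12 + (766/1000) kW × 500 h × £0.37 = £881.12 + £141.71 = £1022.83
Saving = £1018.755 − £1022.83 = −£4.075 → -£4.08

-£4.08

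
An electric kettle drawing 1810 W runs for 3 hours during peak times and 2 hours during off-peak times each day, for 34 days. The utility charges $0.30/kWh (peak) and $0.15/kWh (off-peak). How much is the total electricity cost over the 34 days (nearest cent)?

Peak energy = 1.81 kW × 3 h × 34 = 184.62 kWh
Off-peak energy = 1.81 kW × 2 h × 34 = 123.08 kWh
Cost = 184.62 × $0.30 + 123.08 × $0.15 = $55.386 + $18.462 = $73.85

$73.85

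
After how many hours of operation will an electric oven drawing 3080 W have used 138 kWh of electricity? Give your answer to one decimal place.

Hours = 138 kWh ÷ 3.08 kW = 44.8 h

44.8 h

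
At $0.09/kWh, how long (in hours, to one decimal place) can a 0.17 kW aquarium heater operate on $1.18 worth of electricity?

77.1 h

Energy available = $1.18 ÷ $0.09/kWh = 13.1111 kWh
Hours = 13.1111 kWh ÷ 0.17 kW = 77.1 h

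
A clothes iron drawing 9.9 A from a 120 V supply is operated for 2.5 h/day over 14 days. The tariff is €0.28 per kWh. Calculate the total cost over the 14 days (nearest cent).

Power = 9.9 A × 120 V = 1188 W = 1.188 kW
Runtime = 2.5 h/day × 14 days = 35 h
Energy = 1.188 kW × 35 h = 41.58 kWh
Cost = 41.58 kWh × €0.28/kWh = €11.64

€11.64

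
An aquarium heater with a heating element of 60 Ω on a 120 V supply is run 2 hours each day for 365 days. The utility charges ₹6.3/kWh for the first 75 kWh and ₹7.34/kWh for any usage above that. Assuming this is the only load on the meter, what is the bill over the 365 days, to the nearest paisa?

Power = V²/R = 120²/60 = 240 W = 0.24 kW
Runtime = 2 h/day × 365 days = 730 h
Energy = 0.24 kW × 730 h = 175.2 kWh
Tier 1 (0–75 kWh): 75 × ₹6.3 = ₹472.5
Above 75 kWh: 100.2 × ₹7.34 = ₹735.468
Bill = ₹1207.97

₹1207.97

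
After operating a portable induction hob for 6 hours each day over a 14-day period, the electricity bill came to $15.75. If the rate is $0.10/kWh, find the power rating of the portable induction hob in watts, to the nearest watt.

Energy = $15.75 ÷ $0.10/kWh = 157.5 kWh
Runtime = 6 h/day × 14 days = 84 h
Power = 157.5 kWh ÷ 84 h = 1.875 kW = 1875 W

1875 W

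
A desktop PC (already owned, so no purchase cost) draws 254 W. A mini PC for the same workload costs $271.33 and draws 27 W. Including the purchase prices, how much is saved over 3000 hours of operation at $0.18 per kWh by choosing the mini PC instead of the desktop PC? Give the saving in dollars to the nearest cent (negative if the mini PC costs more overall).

desktop PC: $0.00 + (254/1000) kW × 3000 h × $0.18 = $0.00 + $137.16 = $137.16
mini PC: $271.33 + (27/1000) kW × 3000 h × $0.18 = $271.33 + $14.58 = $285.91
Saving = $137.16 − $285.91 = −$148.75

-$148.75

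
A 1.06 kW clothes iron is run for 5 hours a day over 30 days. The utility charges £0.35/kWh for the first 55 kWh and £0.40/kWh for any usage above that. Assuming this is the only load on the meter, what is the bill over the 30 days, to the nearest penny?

£60.85

Runtime = 5 h/day × 30 days = 150 h
Energy = 1.06 kW × 150 h = 159 kWh
Tier 1 (0–55 kWh): 55 × £0.35 = £19.25
Above 55 kWh: 104 × £0.40 = £41.6
Bill = £60.85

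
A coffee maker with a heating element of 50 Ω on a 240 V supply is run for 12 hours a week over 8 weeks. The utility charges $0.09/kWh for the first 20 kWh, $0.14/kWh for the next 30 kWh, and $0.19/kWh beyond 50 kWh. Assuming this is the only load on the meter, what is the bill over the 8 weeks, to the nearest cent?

Power = V²/R = 240²/50 = 1152 W = 1.152 kW
Runtime = 12 h/week × 8 weeks = 96 h
Energy = 1.152 kW × 96 h = 110.592 kWh
Tier 1 (0–20 kWh): 20 × $0.09 = $1.8
Tier 2 (20–50 kWh): 30 × $0.14 = $4.2
Above 50 kWh: 60.592 × $0.19 = $11.51248
Bill = $17.51

$17.51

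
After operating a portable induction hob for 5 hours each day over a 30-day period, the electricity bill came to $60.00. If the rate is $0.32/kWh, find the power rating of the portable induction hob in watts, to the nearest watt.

1250 W

Energy = $60.00 ÷ $0.32/kWh = 187.5 kWh
Runtime = 5 h/day × 30 days = 150 h
Power = 187.5 kWh ÷ 150 h = 1.25 kW = 1250 W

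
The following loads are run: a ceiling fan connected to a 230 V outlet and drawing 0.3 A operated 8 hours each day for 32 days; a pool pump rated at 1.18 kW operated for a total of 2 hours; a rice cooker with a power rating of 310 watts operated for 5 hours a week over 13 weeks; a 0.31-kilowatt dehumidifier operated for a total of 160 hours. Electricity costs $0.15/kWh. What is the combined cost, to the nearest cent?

ceiling fan: Power = 0.3 A × 230 V = 69 W = 0.069 kW
ceiling fan: Runtime = 8 h/day × 32 days = 256 h
ceiling fan: 0.069 kW × 256 h = 17.664 kWh
pool pump: 1.18 kW × 2 h = 2.36 kWh
rice cooker: Runtime = 5 h/week × 13 weeks = 65 h
rice cooker: 0.31 kW × 65 h = 20.15 kWh
dehumidifier: 0.31 kW × 160 h = 49.6 kWh
Total energy = 89.774 kWh
Cost = 89.774 × $0.15 = $13.47

$13.47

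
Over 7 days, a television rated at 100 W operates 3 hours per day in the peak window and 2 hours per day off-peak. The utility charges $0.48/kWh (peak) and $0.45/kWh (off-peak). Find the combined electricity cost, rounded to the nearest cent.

$1.64

Peak energy = 0.1 kW × 3 h × 7 = 2.1 kWh
Off-peak energy = 0.1 kW × 2 h × 7 = 1.4 kWh
Cost = 2.1 × $0.48 + 1.4 × $0.45 = $1.008 + $0.63 = $1.64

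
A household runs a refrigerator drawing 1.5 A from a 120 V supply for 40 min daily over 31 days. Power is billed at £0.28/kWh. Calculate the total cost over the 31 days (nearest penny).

£1.04

Power = 1.5 A × 120 V = 180 W = 0.18 kW
Runtime = 40 min × 31 = 1240 min = 20.666666… h
Energy = 0.18 kW × 20.666666… h = 3.72 kWh
Cost = 3.72 kWh × £0.28/kWh = £1.04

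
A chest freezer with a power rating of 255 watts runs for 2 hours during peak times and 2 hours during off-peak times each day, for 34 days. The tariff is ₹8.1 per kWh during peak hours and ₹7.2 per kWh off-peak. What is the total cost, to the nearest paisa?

Peak energy = 0.255 kW × 2 h × 34 = 17.34 kWh
Off-peak energy = 0.255 kW × 2 h × 34 = 17.34 kWh
Cost = 17.34 × ₹8.1 + 17.34 × ₹7.2 = ₹140.454 + ₹124.848 = ₹265.30

₹265.30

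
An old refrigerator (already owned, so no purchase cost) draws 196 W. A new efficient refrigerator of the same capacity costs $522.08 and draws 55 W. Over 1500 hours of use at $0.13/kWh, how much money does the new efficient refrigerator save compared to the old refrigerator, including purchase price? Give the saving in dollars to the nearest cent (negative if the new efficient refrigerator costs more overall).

-$494.59

old refrigerator: $0.00 + (196/1000) kW × 1500 h × $0.13 = $0.00 + $38.22 = $38.22
new efficient refrigerator: $522.08 + (55/1000) kW × 1500 h × $0.13 = $522.08 + $10.725 = $532.805
Saving = $38.22 − $532.805 = −$494.585 → -$494.59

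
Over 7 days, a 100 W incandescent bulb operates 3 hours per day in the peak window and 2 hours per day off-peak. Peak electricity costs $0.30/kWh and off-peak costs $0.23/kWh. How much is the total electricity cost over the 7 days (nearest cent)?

Peak energy = 0.1 kW × 3 h × 7 = 2.1 kWh
Off-peak energy = 0.1 kW × 2 h × 7 = 1.4 kWh
Cost = 2.1 × $0.30 + 1.4 × $0.23 = $0.63 + $0.322 = $0.95

$0.95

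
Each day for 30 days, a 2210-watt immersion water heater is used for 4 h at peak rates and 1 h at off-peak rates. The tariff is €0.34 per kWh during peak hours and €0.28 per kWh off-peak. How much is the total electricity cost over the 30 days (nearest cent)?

€108.73

Peak energy = 2.21 kW × 4 h × 30 = 265.2 kWh
Off-peak energy = 2.21 kW × 1 h × 30 = 66.3 kWh
Cost = 265.2 × €0.34 + 66.3 × €0.28 = €90.168 + €18.564 = €108.73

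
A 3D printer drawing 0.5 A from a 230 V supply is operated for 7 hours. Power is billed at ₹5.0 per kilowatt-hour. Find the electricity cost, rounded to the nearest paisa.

Power = 0.5 A × 230 V = 115 W = 0.115 kW
Energy = 0.115 kW × 7 h = 0.805 kWh
Cost = 0.805 kWh × ₹5.0/kWh = ₹4.03

₹4.03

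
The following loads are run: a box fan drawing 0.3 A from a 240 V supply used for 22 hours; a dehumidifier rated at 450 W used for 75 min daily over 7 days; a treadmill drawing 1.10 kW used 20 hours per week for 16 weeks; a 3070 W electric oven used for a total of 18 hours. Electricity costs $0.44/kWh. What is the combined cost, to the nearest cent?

box fan: Power = 0.3 A × 240 V = 72 W = 0.072 kW
box fan: 0.072 kW × 22 h = 1.584 kWh
dehumidifier: Runtime = 75 min × 7 = 525 min = 8.75 h
dehumidifier: 0.45 kW × 8.75 h = 3.9375 kWh
treadmill: Runtime = 20 h/week × 16 weeks = 320 h
treadmill: 1.1 kW × 320 h = 352 kWh
electric oven: 3.07 kW × 18 h = 55.26 kWh
Total energy = 412.7815 kWh
Cost = 412.7815 × $0.44 = $181.62

$181.62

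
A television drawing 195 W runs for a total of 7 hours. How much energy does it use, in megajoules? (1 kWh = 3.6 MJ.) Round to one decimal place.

4.9 MJ

Energy = 0.195 kW × 7 h = 1.365 kWh
= 1.365 × 3.6 MJ = 4.9 MJ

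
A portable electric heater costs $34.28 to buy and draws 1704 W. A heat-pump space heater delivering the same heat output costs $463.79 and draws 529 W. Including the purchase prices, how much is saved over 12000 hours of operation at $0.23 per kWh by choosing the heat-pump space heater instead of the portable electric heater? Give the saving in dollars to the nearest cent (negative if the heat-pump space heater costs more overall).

$2813.49

portable electric heater: $34.28 + (1704/1000) kW × 12000 h × $0.23 = $34.28 + $4703.04 = $4737.32
heat-pump space heater: $463.79 + (529/1000) kW × 12000 h × $0.23 = $463.79 + $1460.04 = $1923.83
Saving = $4737.32 − $1923.83 = $2813.49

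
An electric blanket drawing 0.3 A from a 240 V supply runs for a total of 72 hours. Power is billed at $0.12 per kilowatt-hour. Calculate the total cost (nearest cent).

$0.62

Power = 0.3 A × 240 V = 72 W = 0.072 kW
Energy = 0.072 kW × 72 h = 5.184 kWh
Cost = 5.184 kWh × $0.12/kWh = $0.62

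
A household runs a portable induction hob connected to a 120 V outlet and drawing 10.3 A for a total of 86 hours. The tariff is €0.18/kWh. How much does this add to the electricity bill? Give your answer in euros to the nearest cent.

€19.13

Power = 10.3 A × 120 V = 1236 W = 1.236 kW
Energy = 1.236 kW × 86 h = 106.296 kWh
Cost = 106.296 kWh × €0.18/kWh = €19.13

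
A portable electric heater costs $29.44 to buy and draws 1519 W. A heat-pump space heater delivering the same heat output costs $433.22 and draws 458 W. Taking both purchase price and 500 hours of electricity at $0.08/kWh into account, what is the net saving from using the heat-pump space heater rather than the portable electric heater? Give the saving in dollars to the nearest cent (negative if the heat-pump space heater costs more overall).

portable electric heater: $29.44 + (1519/1000) kW × 500 h × $0.08 = $29.44 + $60.76 = $90.2
heat-pump space heater: $433.22 + (458/1000) kW × 500 h × $0.08 = $433.22 + $18.32 = $451.54
Saving = $90.2 − $451.54 = −$361.34

-$361.34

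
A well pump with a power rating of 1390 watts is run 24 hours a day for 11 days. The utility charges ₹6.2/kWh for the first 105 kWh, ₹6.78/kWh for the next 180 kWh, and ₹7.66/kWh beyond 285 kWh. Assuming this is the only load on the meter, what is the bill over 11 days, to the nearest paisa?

₹2499.21

Runtime = 24 h × 11 = 264 h
Energy = 1.39 kW × 264 h = 366.96 kWh
Tier 1 (0–105 kWh): 105 × ₹6.2 = ₹651
Tier 2 (105–285 kWh): 180 × ₹6.78 = ₹1220.4
Above 285 kWh: 81.96 × ₹7.66 = ₹627.8136
Bill = ₹2499.21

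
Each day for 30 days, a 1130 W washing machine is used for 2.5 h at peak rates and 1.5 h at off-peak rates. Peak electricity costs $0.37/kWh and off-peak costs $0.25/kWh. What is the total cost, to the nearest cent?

$44.07

Peak energy = 1.13 kW × 2.5 h × 30 = 84.75 kWh
Off-peak energy = 1.13 kW × 1.5 h × 30 = 50.85 kWh
Cost = 84.75 × $0.37 + 50.85 × $0.25 = $31.3575 + $12.7125 = $44.07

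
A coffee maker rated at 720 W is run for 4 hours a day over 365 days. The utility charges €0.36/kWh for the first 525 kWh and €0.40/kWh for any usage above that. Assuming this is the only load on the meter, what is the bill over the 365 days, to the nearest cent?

Runtime = 4 h/day × 365 days = 1460 h
Energy = 0.72 kW × 1460 h = 1051.2 kWh
Tier 1 (0–525 kWh): 525 × €0.36 = €189
Above 525 kWh: 526.2 × €0.40 = €210.48
Bill = €399.48

€399.48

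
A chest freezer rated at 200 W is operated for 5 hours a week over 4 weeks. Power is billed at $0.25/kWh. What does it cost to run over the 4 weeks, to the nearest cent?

Runtime = 5 h/week × 4 weeks = 20 h
Energy = 0.2 kW × 20 h = 4 kWh
Cost = 4 kWh × $0.25/kWh = $1.00

$1.00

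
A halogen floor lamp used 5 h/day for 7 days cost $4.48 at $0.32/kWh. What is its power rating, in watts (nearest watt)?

Energy = $4.48 ÷ $0.32/kWh = 14 kWh
Runtime = 5 h/day × 7 days = 35 h
Power = 14 kWh ÷ 35 h = 0.4 kW = 400 W

400 W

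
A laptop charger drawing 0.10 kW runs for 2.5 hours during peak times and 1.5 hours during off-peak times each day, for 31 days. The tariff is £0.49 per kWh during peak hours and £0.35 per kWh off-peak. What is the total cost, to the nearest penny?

Peak energy = 0.1 kW × 2.5 h × 31 = 7.75 kWh
Off-peak energy = 0.1 kW × 1.5 h × 31 = 4.65 kWh
Cost = 7.75 × £0.49 + 4.65 × £0.35 = £3.7975 + £1.6275 = £5.43

£5.43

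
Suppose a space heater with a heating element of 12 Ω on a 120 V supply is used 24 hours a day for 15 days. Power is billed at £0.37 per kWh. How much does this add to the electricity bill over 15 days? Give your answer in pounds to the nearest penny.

£159.84

Power = V²/R = 120²/12 = 1200 W = 1.2 kW
Runtime = 24 h × 15 = 360 h
Energy = 1.2 kW × 360 h = 432 kWh
Cost = 432 kWh × £0.37/kWh = £159.84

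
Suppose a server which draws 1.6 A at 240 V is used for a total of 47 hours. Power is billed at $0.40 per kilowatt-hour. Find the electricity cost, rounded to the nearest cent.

Power = 1.6 A × 240 V = 384 W = 0.384 kW
Energy = 0.384 kW × 47 h = 18.048 kWh
Cost = 18.048 kWh × $0.40/kWh = $7.22

$7.22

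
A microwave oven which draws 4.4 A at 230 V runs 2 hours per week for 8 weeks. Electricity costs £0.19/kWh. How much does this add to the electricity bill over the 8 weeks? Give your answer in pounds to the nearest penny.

Power = 4.4 A × 230 V = 1012 W = 1.012 kW
Runtime = 2 h/week × 8 weeks = 16 h
Energy = 1.012 kW × 16 h = 16.192 kWh
Cost = 16.192 kWh × £0.19/kWh = £3.08

£3.08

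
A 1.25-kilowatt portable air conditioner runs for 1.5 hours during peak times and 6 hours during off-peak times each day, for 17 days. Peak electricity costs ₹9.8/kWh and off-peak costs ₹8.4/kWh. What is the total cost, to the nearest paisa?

Peak energy = 1.25 kW × 1.5 h × 17 = 31.875 kWh
Off-peak energy = 1.25 kW × 6 h × 17 = 127.5 kWh
Cost = 31.875 × ₹9.8 + 127.5 × ₹8.4 = ₹312.375 + ₹1071 = ₹1383.38

₹1383.38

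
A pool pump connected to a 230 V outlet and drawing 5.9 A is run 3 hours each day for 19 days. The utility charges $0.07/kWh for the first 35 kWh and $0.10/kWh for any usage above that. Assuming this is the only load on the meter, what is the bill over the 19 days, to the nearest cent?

$6.68

Power = 5.9 A × 230 V = 1357 W = 1.357 kW
Runtime = 3 h/day × 19 days = 57 h
Energy = 1.357 kW × 57 h = 77.349 kWh
Tier 1 (0–35 kWh): 35 × $0.07 = $2.45
Above 35 kWh: 42.349 × $0.10 = $4.2349
Bill = $6.68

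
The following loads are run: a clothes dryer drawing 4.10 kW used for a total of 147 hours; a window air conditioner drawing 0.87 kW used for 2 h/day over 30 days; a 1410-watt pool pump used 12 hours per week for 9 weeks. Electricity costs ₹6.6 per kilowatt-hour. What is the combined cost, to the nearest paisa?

clothes dryer: 4.1 kW × 147 h = 602.7 kWh
window air conditioner: Runtime = 2 h/day × 30 days = 60 h
window air conditioner: 0.87 kW × 60 h = 52.2 kWh
pool pump: Runtime = 12 h/week × 9 weeks = 108 h
pool pump: 1.41 kW × 108 h = 152.28 kWh
Total energy = 807.18 kWh
Cost = 807.18 × ₹6.6 = ₹5327.39

₹5327.39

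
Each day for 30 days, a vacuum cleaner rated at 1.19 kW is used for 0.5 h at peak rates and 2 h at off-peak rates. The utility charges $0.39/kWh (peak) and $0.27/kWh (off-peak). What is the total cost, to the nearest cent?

Peak energy = 1.19 kW × 0.5 h × 30 = 17.85 kWh
Off-peak energy = 1.19 kW × 2 h × 30 = 71.4 kWh
Cost = 17.85 × $0.39 + 71.4 × $0.27 = $6.9615 + $19.278 = $26.24

$26.24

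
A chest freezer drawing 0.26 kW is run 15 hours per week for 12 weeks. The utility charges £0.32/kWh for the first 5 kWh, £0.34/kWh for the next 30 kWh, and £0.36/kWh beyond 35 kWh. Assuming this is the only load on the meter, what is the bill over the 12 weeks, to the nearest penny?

Runtime = 15 h/week × 12 weeks = 180 h
Energy = 0.26 kW × 180 h = 46.8 kWh
Tier 1 (0–5 kWh): 5 × £0.32 = £1.6
Tier 2 (5–35 kWh): 30 × £0.34 = £10.2
Above 35 kWh: 11.8 × £0.36 = £4.248
Bill = £16.05

£16.05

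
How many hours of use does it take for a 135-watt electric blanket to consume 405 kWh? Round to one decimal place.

3000.0 h

Hours = 405 kWh ÷ 0.135 kW = 3000.0 h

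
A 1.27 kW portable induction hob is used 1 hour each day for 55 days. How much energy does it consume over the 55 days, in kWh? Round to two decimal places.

69.85 kWh

Runtime = 1 h/day × 55 days = 55 h
Energy = 1.27 kW × 55 h = 69.85 kWh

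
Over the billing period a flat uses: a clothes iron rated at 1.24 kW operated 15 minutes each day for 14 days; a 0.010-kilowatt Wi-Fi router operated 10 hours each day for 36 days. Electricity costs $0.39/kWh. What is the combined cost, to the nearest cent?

$3.10

clothes iron: Runtime = 15 min × 14 = 210 min = 3.5 h
clothes iron: 1.24 kW × 3.5 h = 4.34 kWh
Wi-Fi router: Runtime = 10 h/day × 36 days = 360 h
Wi-Fi router: 0.01 kW × 360 h = 3.6 kWh
Total energy = 7.94 kWh
Cost = 7.94 × $0.39 = $3.10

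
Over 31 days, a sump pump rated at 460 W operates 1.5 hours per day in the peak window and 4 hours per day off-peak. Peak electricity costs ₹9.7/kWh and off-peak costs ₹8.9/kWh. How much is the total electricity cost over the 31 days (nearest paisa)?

₹715.14

Peak energy = 0.46 kW × 1.5 h × 31 = 21.39 kWh
Off-peak energy = 0.46 kW × 4 h × 31 = 57.04 kWh
Cost = 21.39 × ₹9.7 + 57.04 × ₹8.9 = ₹207.483 + ₹507.656 = ₹715.14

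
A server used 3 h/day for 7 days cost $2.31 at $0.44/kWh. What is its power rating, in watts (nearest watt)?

250 W

Energy = $2.31 ÷ $0.44/kWh = 5.25 kWh
Runtime = 3 h/day × 7 days = 21 h
Power = 5.25 kWh ÷ 21 h = 0.25 kW = 250 W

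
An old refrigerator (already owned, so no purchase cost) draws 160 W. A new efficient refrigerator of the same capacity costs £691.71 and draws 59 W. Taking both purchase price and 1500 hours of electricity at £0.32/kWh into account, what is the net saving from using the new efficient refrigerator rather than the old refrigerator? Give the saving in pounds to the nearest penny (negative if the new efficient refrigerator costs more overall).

old refrigerator: £0.00 + (160/1000) kW × 1500 h × £0.32 = £0.00 + £76.8 = £76.8
new efficient refrigerator: £691.71 + (59/1000) kW × 1500 h × £0.32 = £691.71 + £28.32 = £720.03
Saving = £76.8 − £720.03 = −£643.23

-£643.23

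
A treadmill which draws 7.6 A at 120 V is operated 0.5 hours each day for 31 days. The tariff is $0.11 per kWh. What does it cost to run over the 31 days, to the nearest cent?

Power = 7.6 A × 120 V = 912 W = 0.912 kW
Runtime = 0.5 h/day × 31 days = 15.5 h
Energy = 0.912 kW × 15.5 h = 14.136 kWh
Cost = 14.136 kWh × $0.11/kWh = $1.55

$1.55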